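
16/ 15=1.07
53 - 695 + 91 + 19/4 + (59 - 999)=-5945/4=-1486.25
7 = 7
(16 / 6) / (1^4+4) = 8 / 15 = 0.53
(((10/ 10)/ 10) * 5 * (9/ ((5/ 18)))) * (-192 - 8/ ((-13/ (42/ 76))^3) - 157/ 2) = -660346920801/ 150692230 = -4382.09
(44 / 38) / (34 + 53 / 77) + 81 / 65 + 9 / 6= 18337613 / 6597370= 2.78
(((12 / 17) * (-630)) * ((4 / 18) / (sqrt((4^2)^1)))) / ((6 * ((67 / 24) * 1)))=-1680 / 1139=-1.47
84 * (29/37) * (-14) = -34104/37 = -921.73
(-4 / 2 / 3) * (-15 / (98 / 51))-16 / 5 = 491 / 245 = 2.00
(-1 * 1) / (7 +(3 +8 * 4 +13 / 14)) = -14 / 601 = -0.02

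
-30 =-30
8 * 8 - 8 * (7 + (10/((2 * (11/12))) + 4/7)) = -3096/77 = -40.21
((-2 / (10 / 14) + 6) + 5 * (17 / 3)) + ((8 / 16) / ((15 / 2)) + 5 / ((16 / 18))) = 1489 / 40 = 37.22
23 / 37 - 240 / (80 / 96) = -287.38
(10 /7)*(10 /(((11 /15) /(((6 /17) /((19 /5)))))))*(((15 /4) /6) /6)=9375 /49742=0.19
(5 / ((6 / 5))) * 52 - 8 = 626 / 3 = 208.67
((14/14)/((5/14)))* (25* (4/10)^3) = 112/25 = 4.48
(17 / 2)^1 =17 / 2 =8.50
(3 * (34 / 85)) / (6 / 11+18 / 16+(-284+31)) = -528 / 110585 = -0.00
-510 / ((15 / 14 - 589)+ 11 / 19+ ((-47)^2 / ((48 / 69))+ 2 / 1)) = -1085280 / 5511707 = -0.20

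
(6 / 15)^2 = 0.16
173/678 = 0.26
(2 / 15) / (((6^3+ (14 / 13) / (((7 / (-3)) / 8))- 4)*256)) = 13 / 5199360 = 0.00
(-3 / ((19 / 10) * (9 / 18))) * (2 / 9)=-40 / 57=-0.70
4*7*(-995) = -27860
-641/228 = -2.81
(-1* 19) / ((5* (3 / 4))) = -76 / 15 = -5.07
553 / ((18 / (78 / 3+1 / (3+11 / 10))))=297514 / 369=806.27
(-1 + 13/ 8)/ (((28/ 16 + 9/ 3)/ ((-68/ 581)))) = -170/ 11039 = -0.02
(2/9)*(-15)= -10/3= -3.33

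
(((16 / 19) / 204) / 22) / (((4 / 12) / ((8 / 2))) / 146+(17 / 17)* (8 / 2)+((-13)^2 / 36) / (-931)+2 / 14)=171696 / 3786845557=0.00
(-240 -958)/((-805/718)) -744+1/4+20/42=448849/1380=325.25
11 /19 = 0.58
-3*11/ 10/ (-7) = 33/ 70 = 0.47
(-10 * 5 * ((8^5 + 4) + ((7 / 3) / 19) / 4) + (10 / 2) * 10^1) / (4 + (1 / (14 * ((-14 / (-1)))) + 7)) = -18305897750 / 122949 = -148890.17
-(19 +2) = -21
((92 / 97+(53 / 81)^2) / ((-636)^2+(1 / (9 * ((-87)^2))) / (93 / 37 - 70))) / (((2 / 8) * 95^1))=1471806680036 / 10271269924098102945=0.00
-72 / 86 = -36 / 43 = -0.84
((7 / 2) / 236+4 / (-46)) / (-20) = 783 / 217120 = 0.00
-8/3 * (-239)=1912/3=637.33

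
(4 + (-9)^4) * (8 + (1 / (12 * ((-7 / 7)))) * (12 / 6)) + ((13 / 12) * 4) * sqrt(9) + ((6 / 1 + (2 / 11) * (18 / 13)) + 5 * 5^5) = 57546133 / 858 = 67070.09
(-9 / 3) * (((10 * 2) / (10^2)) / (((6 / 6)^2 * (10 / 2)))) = -3 / 25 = -0.12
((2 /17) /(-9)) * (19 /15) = -0.02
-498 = -498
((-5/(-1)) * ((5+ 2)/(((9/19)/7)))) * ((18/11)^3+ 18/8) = 18261565/5324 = 3430.05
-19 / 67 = -0.28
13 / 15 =0.87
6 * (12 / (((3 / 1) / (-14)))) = -336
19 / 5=3.80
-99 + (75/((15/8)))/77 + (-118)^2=1064565/77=13825.52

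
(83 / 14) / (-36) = -83 / 504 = -0.16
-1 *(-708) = 708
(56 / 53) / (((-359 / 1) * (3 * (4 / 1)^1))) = -14 / 57081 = -0.00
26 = 26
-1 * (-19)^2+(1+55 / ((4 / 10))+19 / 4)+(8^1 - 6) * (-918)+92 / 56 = -57459 / 28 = -2052.11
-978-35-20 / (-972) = -246154 / 243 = -1012.98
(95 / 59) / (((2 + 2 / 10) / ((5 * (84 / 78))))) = 33250 / 8437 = 3.94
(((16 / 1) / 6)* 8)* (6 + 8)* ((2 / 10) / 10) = 448 / 75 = 5.97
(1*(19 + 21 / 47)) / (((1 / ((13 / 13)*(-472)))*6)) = -215704 / 141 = -1529.82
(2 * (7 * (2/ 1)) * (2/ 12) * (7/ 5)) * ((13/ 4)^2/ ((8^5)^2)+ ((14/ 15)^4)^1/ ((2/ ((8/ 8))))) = 16169555856252953/ 6522981580800000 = 2.48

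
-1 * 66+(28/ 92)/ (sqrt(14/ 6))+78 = sqrt(21)/ 23+12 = 12.20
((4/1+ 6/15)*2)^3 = 85184/125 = 681.47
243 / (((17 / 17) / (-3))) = -729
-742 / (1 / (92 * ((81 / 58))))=-2764692 / 29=-95334.21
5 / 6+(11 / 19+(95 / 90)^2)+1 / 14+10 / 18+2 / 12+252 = 11002255 / 43092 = 255.32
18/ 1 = 18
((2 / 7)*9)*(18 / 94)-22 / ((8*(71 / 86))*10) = 74423 / 467180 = 0.16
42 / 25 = 1.68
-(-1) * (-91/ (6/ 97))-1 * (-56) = -8491/ 6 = -1415.17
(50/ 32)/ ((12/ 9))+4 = 331/ 64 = 5.17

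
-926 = -926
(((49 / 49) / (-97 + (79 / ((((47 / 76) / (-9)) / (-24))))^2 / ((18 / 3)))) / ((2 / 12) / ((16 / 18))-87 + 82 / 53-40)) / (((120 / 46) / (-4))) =43084336 / 446637604856102625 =0.00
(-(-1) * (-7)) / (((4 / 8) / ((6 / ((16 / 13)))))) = -273 / 4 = -68.25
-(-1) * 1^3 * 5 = 5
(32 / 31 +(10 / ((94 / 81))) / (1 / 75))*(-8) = -7545032 / 1457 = -5178.47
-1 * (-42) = 42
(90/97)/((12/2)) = 15/97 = 0.15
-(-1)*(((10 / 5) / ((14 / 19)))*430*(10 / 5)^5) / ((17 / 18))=4705920 / 119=39545.55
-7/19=-0.37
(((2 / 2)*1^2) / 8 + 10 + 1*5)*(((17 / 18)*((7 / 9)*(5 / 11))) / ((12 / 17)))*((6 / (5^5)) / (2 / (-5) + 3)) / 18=22253 / 75816000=0.00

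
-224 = -224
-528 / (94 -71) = -528 / 23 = -22.96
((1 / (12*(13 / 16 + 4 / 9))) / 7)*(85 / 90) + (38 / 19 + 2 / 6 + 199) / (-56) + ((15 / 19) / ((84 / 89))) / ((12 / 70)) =249029 / 192584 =1.29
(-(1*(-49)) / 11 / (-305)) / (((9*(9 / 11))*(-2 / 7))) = 343 / 49410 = 0.01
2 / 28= 1 / 14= 0.07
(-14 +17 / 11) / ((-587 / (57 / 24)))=2603 / 51656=0.05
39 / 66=13 / 22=0.59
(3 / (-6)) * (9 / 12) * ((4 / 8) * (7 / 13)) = -21 / 208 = -0.10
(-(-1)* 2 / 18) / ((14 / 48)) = 8 / 21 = 0.38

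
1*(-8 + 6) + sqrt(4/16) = -3/2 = -1.50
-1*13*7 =-91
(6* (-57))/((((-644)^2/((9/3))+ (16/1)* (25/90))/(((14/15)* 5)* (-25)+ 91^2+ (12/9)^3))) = -12568557/622124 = -20.20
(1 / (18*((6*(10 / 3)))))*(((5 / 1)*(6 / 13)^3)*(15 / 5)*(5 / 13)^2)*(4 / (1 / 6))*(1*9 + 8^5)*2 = 353991600 / 371293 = 953.40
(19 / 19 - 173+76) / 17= -96 / 17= -5.65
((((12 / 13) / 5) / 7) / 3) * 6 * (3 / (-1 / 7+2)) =72 / 845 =0.09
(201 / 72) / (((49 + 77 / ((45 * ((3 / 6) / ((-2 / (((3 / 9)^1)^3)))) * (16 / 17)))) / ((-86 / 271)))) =14405 / 2395911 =0.01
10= 10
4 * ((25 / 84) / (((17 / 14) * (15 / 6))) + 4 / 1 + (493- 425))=14708 / 51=288.39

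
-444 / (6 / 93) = -6882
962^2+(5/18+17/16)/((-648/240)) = 1799062171/1944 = 925443.50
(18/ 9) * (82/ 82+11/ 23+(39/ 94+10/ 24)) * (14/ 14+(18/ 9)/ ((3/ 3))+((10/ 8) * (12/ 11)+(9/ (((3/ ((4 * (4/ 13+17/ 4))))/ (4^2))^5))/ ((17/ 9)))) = 191277133903.70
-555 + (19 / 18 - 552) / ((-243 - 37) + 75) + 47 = -1864603 / 3690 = -505.31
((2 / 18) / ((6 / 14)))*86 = 602 / 27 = 22.30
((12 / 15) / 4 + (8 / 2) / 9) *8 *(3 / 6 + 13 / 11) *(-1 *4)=-17168 / 495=-34.68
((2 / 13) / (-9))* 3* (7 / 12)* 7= -49 / 234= -0.21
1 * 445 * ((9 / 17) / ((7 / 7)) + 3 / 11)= 66750 / 187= 356.95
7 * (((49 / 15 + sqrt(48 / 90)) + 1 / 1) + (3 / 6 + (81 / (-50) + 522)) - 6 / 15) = 14 * sqrt(30) / 15 + 275492 / 75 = 3678.34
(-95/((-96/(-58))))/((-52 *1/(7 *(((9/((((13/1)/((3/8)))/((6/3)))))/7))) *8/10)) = 0.72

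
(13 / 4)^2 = 169 / 16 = 10.56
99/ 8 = 12.38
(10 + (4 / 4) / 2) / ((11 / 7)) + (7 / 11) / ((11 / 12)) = 1785 / 242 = 7.38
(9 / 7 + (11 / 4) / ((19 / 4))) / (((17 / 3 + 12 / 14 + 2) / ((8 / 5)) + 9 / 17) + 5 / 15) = 33728 / 111967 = 0.30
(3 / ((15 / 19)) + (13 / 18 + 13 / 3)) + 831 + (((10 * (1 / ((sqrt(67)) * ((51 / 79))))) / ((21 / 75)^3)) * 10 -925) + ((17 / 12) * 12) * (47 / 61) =-395533 / 5490 + 123437500 * sqrt(67) / 1172031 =790.03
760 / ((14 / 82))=31160 / 7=4451.43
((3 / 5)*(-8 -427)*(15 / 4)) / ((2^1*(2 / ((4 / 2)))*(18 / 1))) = -435 / 16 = -27.19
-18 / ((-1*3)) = 6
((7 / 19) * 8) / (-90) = -28 / 855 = -0.03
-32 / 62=-16 / 31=-0.52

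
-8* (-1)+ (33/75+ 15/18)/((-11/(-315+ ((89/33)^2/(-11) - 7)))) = 896368169/19765350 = 45.35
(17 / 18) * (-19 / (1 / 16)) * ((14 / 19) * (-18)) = 3808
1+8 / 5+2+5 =9.60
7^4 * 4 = 9604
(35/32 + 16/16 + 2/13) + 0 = 935/416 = 2.25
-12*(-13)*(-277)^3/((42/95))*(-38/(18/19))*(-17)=-322175405447870/63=-5113895324569.37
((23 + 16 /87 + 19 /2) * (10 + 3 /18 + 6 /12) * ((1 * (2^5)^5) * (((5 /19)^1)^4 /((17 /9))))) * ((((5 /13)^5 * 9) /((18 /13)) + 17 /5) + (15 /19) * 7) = 547062605689126912000 /2050876042631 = 266745817.06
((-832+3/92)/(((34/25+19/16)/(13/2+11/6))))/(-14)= 194.39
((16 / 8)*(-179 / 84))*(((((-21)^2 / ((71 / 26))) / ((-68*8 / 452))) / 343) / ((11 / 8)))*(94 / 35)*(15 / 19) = 222456546 / 86526209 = 2.57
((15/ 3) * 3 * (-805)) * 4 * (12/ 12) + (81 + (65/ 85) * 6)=-819645/ 17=-48214.41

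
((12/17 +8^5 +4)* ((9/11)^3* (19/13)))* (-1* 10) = -77168907360/294151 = -262344.54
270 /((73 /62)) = 16740 /73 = 229.32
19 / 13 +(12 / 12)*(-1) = 6 / 13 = 0.46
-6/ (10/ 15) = -9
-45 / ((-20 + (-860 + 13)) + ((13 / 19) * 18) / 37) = 10545 / 203089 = 0.05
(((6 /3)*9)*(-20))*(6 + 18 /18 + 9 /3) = -3600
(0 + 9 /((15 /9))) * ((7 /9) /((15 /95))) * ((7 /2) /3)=31.03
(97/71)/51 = 97/3621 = 0.03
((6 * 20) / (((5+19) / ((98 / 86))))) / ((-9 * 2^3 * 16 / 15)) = -1225 / 16512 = -0.07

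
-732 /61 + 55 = 43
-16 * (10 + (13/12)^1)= -532/3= -177.33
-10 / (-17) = 10 / 17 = 0.59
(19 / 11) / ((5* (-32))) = -19 / 1760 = -0.01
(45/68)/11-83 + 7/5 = -304959/3740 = -81.54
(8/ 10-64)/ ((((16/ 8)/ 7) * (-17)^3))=0.05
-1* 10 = -10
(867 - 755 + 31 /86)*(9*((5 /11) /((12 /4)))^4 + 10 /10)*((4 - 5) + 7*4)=1918984833 /629563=3048.12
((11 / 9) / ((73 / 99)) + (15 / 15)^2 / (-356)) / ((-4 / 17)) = -731051 / 103952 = -7.03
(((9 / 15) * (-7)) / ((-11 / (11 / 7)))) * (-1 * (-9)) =27 / 5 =5.40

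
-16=-16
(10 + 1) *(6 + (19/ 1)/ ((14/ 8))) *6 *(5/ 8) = 9735/ 14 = 695.36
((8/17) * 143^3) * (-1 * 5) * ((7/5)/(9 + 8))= -163755592/289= -566628.35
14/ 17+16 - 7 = 167/ 17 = 9.82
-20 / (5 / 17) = -68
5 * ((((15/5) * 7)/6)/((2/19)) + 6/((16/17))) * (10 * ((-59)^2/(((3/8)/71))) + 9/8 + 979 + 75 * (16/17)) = 4262749040035/3264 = 1305989289.23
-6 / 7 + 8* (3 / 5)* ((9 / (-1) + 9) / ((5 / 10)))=-6 / 7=-0.86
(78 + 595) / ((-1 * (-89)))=7.56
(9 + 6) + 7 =22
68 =68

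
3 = 3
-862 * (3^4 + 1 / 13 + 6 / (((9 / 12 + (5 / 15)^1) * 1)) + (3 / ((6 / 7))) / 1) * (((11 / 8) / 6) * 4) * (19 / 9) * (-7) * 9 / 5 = 492461893 / 260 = 1894084.20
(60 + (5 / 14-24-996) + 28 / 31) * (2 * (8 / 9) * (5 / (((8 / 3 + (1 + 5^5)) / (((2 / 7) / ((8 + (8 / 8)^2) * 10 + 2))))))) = -180910 / 21386001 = -0.01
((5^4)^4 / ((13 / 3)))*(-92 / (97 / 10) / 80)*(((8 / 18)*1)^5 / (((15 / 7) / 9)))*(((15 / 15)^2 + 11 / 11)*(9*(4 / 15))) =-4025000000000000 / 2757807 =-1459492995.70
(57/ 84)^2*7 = 361/ 112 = 3.22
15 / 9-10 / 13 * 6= -115 / 39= -2.95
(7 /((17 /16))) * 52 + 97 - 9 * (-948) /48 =41979 /68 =617.34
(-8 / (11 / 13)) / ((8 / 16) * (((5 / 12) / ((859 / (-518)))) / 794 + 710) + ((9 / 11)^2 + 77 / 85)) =-795865836480 / 30015824441029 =-0.03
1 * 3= 3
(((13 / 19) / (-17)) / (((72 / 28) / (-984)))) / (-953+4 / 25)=-1300 / 80427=-0.02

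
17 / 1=17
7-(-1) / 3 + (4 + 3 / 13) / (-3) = 77 / 13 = 5.92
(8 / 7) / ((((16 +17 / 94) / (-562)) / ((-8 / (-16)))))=-211312 / 10647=-19.85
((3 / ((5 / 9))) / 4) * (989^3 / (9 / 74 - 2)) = -966394307331 / 1390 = -695247703.12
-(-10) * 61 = 610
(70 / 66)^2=1225 / 1089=1.12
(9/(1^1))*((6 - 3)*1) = 27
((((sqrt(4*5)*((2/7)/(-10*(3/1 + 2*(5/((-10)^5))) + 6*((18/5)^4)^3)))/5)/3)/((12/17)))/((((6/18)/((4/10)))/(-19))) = -50468750000*sqrt(5)/1166084802049851033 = -0.00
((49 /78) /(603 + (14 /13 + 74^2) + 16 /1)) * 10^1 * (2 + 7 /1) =0.01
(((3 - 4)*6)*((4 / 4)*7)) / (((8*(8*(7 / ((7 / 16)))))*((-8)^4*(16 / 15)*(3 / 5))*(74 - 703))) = 525 / 21105737728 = 0.00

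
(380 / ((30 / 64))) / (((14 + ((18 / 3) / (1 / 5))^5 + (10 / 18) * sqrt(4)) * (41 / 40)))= 36480 / 1120838197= 0.00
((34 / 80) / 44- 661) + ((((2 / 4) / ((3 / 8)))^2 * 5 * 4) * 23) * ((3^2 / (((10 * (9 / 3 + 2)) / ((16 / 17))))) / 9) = -645.60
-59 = -59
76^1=76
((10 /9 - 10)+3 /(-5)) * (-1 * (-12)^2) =6832 /5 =1366.40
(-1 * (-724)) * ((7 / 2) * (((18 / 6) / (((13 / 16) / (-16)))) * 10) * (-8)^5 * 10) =6377019801600 / 13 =490539984738.46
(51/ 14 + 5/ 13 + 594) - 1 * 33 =102835/ 182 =565.03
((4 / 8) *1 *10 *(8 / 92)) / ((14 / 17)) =85 / 161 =0.53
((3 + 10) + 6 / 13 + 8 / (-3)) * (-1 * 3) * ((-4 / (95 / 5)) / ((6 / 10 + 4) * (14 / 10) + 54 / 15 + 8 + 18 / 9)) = 42100 / 123747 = 0.34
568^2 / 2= 161312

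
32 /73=0.44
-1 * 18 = -18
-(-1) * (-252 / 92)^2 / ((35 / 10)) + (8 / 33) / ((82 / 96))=579146 / 238579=2.43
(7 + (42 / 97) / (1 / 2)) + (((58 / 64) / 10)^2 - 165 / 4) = -331515223 / 9932800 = -33.38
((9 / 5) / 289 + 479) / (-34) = -346082 / 24565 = -14.09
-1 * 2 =-2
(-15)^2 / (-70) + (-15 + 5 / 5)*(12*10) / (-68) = 5115 / 238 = 21.49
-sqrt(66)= -8.12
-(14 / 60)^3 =-343 / 27000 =-0.01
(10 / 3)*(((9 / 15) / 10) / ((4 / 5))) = 1 / 4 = 0.25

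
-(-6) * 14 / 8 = 10.50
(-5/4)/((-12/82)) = 205/24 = 8.54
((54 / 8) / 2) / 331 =27 / 2648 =0.01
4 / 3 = 1.33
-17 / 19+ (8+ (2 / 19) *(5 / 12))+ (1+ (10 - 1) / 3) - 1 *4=815 / 114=7.15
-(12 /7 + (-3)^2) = -75 /7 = -10.71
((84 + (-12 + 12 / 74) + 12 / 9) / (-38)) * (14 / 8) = -28553 / 8436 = -3.38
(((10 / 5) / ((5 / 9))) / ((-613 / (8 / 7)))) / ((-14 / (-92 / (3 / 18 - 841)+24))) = 1251072 / 108240475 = 0.01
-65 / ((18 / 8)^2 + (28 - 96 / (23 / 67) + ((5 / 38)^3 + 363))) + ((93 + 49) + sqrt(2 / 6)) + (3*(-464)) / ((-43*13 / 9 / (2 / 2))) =sqrt(3) / 3 + 26913803068086 / 164255694109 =164.43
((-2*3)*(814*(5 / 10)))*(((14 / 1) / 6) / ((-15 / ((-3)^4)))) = 153846 / 5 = 30769.20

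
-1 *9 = -9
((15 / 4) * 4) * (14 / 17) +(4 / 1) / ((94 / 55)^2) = 515315 / 37553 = 13.72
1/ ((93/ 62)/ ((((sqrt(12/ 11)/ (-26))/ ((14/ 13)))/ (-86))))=0.00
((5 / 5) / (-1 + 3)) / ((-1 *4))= -1 / 8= -0.12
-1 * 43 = -43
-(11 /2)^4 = -14641 /16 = -915.06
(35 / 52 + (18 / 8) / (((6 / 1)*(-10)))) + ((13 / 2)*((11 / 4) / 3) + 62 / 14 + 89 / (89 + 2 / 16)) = 12.02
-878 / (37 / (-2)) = 1756 / 37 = 47.46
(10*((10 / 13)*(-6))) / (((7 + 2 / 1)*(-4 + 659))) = -40 / 5109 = -0.01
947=947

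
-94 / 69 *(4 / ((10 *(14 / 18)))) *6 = -3384 / 805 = -4.20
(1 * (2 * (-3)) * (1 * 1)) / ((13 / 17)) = -7.85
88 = 88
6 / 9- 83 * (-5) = 1247 / 3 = 415.67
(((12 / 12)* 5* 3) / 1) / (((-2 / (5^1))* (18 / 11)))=-275 / 12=-22.92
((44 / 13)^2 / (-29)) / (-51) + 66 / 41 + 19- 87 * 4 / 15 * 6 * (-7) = 50984652007 / 51239955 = 995.02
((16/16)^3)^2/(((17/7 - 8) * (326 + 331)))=-0.00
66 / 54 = 11 / 9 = 1.22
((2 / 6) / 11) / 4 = 1 / 132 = 0.01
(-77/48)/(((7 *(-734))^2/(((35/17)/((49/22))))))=-605/10770809952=-0.00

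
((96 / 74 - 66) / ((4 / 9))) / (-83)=1.75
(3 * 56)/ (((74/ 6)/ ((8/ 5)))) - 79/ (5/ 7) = -16429/ 185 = -88.81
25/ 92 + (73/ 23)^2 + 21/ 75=562087/ 52900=10.63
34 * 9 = 306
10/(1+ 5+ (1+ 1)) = 5/4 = 1.25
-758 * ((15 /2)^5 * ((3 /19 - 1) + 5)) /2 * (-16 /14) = 42737682.10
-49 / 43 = -1.14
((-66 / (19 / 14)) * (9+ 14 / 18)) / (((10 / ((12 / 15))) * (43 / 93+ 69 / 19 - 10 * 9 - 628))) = 52514 / 985525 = 0.05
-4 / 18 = -2 / 9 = -0.22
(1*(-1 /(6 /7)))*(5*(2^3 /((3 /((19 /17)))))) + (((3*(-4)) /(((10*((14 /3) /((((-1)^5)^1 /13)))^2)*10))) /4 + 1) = -16.39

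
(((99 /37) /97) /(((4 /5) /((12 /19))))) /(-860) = -297 /11728852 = -0.00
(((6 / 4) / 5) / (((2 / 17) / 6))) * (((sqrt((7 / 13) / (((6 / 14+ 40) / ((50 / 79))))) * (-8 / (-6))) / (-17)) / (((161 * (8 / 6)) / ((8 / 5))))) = -36 * sqrt(581282) / 33423715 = -0.00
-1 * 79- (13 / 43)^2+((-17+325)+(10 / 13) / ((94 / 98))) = 259512982 / 1129739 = 229.71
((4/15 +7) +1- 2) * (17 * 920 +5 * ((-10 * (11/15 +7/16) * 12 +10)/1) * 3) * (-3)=-257231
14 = 14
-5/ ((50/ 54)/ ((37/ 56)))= -999/ 280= -3.57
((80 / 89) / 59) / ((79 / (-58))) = -4640 / 414829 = -0.01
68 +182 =250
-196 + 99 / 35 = -193.17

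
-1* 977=-977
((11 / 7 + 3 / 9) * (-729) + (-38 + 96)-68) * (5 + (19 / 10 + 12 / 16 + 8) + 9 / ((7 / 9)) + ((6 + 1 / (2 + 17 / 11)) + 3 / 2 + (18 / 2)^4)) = -35257881241 / 3822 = -9224982.01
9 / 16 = 0.56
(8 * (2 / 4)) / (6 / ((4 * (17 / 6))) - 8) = -68 / 127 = -0.54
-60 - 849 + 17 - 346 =-1238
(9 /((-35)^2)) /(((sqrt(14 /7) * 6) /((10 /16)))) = 3 * sqrt(2) /7840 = 0.00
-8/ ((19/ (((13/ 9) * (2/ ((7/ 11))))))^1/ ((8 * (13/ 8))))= -29744/ 1197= -24.85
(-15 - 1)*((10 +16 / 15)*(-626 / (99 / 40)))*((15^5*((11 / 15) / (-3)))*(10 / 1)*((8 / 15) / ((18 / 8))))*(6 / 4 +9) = -1862174720000 / 9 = -206908302222.22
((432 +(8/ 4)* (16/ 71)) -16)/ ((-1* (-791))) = 4224/ 8023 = 0.53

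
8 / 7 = 1.14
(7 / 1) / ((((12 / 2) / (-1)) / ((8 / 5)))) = -28 / 15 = -1.87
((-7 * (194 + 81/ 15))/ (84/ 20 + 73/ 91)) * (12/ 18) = -635089/ 3414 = -186.02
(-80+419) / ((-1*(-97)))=339 / 97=3.49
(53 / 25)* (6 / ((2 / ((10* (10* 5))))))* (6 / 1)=19080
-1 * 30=-30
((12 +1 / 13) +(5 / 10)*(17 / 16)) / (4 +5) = 5245 / 3744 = 1.40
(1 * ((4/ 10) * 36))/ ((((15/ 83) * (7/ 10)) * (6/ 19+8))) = 37848/ 2765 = 13.69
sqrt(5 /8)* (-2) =-sqrt(10) /2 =-1.58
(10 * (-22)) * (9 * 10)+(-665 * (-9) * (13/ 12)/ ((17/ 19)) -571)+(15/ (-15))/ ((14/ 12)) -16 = -6255265/ 476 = -13141.31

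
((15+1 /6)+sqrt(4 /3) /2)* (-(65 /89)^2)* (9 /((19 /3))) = -3460275 /300998-38025* sqrt(3) /150499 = -11.93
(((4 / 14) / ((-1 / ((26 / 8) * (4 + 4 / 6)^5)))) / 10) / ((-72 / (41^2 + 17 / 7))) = 17514952 / 3645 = 4805.20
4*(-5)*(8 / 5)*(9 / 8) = -36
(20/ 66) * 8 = 80/ 33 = 2.42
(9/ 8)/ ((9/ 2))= 1/ 4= 0.25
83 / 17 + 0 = 83 / 17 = 4.88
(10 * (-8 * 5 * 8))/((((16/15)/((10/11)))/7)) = -210000/11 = -19090.91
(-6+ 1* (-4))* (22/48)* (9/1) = -165/4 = -41.25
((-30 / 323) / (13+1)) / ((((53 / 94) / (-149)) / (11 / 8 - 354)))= -42333135 / 68476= -618.22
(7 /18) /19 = 7 /342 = 0.02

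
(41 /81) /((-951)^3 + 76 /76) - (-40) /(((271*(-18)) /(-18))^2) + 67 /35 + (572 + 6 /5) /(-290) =-64105699656231547 /1038630780017482050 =-0.06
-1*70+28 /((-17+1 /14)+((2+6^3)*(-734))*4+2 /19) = -11918014458 /170257243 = -70.00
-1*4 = -4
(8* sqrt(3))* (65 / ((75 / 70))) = 840.62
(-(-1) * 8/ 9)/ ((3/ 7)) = 2.07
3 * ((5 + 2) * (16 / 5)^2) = 5376 / 25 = 215.04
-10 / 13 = -0.77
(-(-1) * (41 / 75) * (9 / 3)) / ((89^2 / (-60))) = -492 / 39605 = -0.01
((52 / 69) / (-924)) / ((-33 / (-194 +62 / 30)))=-37427 / 7889805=-0.00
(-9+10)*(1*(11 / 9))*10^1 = 110 / 9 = 12.22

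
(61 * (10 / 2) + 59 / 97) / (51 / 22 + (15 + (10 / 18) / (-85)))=17.65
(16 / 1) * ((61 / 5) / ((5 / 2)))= 1952 / 25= 78.08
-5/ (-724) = 5/ 724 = 0.01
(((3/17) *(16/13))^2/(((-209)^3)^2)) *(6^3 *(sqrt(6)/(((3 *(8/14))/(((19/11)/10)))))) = 145152 *sqrt(6)/11783419862474991445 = 0.00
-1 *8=-8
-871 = -871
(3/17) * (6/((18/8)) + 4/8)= 19/34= 0.56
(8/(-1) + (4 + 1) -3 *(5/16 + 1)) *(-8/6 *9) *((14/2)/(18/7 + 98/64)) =130536/919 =142.04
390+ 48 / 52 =5082 / 13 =390.92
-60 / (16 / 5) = -75 / 4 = -18.75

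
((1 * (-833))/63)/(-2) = 119/18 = 6.61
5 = 5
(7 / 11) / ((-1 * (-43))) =7 / 473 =0.01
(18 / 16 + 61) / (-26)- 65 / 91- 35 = -55479 / 1456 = -38.10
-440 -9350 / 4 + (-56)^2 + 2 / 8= 1435 / 4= 358.75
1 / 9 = 0.11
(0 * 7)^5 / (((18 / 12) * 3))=0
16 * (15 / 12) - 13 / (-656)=13133 / 656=20.02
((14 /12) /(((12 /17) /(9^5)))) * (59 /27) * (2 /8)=1706103 /32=53315.72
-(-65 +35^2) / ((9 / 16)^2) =-296960 / 81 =-3666.17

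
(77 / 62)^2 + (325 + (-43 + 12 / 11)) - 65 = 9286975 / 42284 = 219.63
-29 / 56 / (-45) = 29 / 2520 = 0.01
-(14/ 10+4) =-27/ 5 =-5.40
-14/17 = -0.82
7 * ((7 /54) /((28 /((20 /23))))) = 35 /1242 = 0.03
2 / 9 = 0.22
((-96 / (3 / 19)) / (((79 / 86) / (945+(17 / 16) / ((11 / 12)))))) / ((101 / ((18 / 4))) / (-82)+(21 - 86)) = 100404979704 / 10465367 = 9594.02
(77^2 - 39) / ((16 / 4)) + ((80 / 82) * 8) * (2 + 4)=124585 / 82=1519.33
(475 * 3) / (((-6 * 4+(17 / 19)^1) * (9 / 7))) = -47.97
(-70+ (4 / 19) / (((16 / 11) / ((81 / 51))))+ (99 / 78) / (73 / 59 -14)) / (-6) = 294555863 / 25294776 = 11.64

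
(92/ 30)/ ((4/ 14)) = 161/ 15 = 10.73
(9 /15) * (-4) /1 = -12 /5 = -2.40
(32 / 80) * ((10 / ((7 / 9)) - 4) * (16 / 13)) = 1984 / 455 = 4.36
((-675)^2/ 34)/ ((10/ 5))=455625/ 68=6700.37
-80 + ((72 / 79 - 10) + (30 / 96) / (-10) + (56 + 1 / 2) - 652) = -1730719 / 2528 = -684.62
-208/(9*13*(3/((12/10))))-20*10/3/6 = -532/45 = -11.82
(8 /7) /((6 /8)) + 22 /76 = 1447 /798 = 1.81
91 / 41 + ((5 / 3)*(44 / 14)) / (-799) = 1522379 / 687939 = 2.21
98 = 98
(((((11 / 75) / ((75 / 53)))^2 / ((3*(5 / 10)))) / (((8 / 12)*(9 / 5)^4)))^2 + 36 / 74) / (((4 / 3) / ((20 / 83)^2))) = 7943347811158908508 / 374944332511726734375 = 0.02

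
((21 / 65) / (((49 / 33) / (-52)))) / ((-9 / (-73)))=-3212 / 35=-91.77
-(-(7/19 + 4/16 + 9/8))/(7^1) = 265/1064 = 0.25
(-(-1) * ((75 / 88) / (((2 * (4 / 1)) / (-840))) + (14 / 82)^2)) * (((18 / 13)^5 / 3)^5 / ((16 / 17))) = -174229662336364445095626705509548032 / 130480077584902306971574407663263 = -1335.30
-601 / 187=-3.21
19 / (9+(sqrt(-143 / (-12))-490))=-8436 / 213553-38 * sqrt(429) / 2776189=-0.04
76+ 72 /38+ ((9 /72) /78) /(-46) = 42481901 /545376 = 77.89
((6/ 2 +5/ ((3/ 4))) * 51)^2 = 243049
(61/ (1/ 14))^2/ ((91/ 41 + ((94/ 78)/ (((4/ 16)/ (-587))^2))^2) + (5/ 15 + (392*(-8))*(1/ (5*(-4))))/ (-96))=1039562858880/ 62920749256576151821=0.00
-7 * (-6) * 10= 420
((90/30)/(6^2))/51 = 1/612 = 0.00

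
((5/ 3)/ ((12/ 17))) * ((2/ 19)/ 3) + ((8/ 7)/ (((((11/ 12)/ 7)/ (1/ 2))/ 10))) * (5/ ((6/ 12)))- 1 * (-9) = 5027309/ 11286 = 445.45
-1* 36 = -36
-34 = -34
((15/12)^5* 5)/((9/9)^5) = 15625/1024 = 15.26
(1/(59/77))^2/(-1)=-5929/3481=-1.70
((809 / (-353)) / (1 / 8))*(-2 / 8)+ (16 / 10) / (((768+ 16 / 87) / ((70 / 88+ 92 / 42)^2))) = 19311750758317 / 4196254967520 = 4.60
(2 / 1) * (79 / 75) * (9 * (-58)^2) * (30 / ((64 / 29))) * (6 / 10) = 52021737 / 100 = 520217.37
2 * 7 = 14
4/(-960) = -1/240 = -0.00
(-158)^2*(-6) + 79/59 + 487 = -8808444/59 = -149295.66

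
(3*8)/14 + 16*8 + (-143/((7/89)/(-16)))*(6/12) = 102724/7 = 14674.86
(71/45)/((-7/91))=-923/45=-20.51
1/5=0.20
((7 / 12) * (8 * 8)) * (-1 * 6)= -224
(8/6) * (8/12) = 8/9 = 0.89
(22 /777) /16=11 /6216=0.00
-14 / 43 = -0.33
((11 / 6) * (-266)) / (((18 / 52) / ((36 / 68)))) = -38038 / 51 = -745.84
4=4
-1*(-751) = 751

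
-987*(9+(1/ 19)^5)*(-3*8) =213192.01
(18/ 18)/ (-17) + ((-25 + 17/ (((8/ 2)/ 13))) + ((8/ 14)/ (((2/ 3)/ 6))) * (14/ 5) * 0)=2053/ 68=30.19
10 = 10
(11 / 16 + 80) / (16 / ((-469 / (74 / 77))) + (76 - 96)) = -46621883 / 11575104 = -4.03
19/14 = 1.36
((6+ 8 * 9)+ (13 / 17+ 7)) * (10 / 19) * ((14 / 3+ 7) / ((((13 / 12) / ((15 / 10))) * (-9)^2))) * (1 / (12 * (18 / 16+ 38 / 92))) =579600 / 1188317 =0.49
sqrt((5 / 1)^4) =25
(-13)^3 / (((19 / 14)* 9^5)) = -30758 / 1121931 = -0.03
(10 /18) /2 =5 /18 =0.28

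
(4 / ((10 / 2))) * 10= 8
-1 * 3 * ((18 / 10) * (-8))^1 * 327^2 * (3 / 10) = 34644996 / 25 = 1385799.84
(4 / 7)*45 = 180 / 7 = 25.71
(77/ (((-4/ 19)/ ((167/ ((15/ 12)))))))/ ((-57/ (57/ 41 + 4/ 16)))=3459071/ 2460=1406.13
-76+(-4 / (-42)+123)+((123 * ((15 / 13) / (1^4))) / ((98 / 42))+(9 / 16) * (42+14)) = 76123 / 546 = 139.42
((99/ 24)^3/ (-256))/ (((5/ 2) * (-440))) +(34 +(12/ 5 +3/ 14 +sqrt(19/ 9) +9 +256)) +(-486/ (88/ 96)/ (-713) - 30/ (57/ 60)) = sqrt(19)/ 3 +3702192971446093/ 13672369356800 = 272.23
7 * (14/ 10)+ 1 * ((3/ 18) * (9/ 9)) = 299/ 30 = 9.97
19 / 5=3.80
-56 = -56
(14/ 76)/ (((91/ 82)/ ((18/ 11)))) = 738/ 2717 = 0.27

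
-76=-76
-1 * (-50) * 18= 900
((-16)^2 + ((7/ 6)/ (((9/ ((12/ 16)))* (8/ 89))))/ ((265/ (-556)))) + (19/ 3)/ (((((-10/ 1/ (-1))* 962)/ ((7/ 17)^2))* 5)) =6729678583451/ 26522917200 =253.73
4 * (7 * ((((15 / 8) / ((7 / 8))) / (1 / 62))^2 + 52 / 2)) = 3464696 / 7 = 494956.57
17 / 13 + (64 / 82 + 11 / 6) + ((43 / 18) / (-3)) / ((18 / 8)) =924145 / 259038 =3.57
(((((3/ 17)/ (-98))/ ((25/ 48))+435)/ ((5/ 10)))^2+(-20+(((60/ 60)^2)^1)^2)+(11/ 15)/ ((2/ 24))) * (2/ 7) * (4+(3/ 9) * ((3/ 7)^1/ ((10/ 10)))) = 19038106970473938/ 21250350625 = 895896.13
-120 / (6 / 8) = -160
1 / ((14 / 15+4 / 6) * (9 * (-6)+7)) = -5 / 376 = -0.01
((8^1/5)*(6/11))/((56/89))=534/385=1.39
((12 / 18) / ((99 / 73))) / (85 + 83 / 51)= 1241 / 218691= 0.01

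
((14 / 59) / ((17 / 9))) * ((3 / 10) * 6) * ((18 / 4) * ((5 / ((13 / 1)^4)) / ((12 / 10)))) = 0.00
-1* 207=-207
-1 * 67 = -67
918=918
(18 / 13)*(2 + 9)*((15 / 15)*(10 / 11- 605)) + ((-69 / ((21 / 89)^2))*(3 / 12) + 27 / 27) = -72691415 / 7644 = -9509.60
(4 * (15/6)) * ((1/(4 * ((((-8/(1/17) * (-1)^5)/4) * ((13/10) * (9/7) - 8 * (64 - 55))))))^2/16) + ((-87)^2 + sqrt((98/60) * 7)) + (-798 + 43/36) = 7 * sqrt(210)/30 + 6071512634617037/896535485568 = 6775.58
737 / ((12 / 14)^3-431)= -252791 / 147617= -1.71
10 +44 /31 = 354 /31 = 11.42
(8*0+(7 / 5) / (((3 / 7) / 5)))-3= 40 / 3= 13.33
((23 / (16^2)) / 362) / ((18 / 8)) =23 / 208512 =0.00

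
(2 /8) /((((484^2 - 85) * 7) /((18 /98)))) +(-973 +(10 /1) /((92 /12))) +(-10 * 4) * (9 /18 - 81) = 2248.30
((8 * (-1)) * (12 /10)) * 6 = -288 /5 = -57.60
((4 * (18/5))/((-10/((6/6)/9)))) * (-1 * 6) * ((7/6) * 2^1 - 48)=-1096/25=-43.84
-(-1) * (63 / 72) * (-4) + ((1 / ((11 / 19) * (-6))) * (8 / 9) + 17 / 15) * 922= 2392337 / 2970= 805.50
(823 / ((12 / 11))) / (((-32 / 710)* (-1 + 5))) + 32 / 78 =-41775499 / 9984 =-4184.24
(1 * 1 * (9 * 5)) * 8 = 360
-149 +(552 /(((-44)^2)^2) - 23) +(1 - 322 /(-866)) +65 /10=-33295946683 /202865696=-164.13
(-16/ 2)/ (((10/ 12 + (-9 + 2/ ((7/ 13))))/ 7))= 12.58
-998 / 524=-499 / 262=-1.90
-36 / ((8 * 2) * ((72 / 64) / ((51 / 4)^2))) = -2601 / 8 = -325.12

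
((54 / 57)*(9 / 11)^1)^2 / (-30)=-4374 / 218405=-0.02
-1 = -1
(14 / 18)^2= 49 / 81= 0.60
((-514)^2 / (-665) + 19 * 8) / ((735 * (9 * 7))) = -18124 / 3421425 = -0.01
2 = 2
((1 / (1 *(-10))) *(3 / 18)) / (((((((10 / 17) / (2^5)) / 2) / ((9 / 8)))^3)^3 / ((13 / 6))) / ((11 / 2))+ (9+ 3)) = -11960142240112324381753344 / 8611302412880873554872173305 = -0.00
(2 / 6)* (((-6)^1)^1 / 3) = -0.67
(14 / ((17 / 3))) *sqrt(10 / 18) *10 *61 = 8540 *sqrt(5) / 17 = 1123.30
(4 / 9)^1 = 4 / 9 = 0.44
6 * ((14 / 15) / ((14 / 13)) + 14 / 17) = 862 / 85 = 10.14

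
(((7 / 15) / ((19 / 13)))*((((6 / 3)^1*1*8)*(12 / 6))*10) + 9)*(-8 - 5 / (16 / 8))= -44359 / 38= -1167.34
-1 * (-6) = 6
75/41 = 1.83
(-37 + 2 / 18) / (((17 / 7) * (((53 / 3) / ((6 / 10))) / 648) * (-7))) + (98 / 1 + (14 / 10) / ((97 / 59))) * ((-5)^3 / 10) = -1038179691 / 873970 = -1187.89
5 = 5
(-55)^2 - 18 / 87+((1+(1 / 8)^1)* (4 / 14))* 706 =1320199 / 406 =3251.72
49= 49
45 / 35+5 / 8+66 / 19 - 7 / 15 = 78487 / 15960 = 4.92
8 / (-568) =-0.01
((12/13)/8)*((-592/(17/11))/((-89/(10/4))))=1.24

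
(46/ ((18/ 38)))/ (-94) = -1.03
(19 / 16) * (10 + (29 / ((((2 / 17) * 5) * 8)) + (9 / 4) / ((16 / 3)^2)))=1579983 / 81920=19.29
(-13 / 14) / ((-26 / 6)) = 0.21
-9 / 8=-1.12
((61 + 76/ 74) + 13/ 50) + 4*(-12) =26431/ 1850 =14.29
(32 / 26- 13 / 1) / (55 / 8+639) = -1224 / 67171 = -0.02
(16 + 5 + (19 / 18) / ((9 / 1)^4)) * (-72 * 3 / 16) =-2480077 / 8748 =-283.50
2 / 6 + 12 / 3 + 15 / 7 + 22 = 598 / 21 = 28.48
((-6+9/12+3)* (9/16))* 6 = -243/32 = -7.59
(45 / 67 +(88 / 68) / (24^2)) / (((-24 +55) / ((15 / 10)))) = 221057 / 6779328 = 0.03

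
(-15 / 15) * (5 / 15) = -1 / 3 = -0.33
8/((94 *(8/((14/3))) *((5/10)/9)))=42/47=0.89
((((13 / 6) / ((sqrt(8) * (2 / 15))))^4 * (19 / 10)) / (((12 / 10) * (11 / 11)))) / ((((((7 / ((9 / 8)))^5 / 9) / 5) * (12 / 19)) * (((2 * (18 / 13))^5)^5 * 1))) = 227360198884045704494562275781906415625 / 1976196059428514877995549809051025695328547373056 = 0.00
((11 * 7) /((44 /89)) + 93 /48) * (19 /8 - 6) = -571.62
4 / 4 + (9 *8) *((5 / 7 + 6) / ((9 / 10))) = 3767 / 7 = 538.14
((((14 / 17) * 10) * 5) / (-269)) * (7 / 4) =-1225 / 4573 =-0.27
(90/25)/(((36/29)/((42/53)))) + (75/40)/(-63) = 100987/44520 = 2.27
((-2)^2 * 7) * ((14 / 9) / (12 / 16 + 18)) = 1568 / 675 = 2.32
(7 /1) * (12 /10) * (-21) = -176.40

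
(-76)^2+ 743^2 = 557825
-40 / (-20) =2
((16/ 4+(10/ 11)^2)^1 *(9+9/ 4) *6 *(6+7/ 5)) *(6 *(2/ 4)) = 875124/ 121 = 7232.43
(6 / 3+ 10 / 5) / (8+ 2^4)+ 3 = 19 / 6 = 3.17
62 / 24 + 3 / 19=625 / 228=2.74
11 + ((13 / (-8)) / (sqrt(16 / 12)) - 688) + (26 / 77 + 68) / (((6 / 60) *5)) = -41605 / 77 - 13 *sqrt(3) / 16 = -541.73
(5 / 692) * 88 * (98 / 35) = 308 / 173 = 1.78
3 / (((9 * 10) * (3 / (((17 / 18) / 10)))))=17 / 16200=0.00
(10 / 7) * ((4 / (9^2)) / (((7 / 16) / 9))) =640 / 441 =1.45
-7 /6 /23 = -7 /138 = -0.05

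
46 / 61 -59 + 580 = 31827 / 61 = 521.75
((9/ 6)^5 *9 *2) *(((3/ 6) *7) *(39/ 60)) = 199017/ 640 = 310.96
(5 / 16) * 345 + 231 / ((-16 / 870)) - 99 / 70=-6974367 / 560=-12454.23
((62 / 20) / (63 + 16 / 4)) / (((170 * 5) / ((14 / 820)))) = 217 / 233495000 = 0.00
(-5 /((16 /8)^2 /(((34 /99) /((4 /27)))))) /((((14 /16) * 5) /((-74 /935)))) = 0.05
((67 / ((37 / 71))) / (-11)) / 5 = -4757 / 2035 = -2.34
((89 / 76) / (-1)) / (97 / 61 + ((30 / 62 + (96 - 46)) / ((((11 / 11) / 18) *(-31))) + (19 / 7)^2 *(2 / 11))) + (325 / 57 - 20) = -14.25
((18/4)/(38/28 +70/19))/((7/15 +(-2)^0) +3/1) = 1995/9983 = 0.20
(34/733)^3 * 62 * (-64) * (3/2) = -233937408/393832837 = -0.59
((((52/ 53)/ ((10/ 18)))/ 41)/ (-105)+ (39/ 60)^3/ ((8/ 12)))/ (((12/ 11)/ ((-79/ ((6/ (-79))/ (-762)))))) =-291075533905299/ 973504000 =-298997.78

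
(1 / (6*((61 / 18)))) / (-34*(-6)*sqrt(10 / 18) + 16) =-3 / 87169 + 51*sqrt(5) / 348676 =0.00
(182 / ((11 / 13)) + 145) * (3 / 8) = 11883 / 88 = 135.03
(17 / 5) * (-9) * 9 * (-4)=5508 / 5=1101.60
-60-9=-69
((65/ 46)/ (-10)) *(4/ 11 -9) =1235/ 1012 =1.22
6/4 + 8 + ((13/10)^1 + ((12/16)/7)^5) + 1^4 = 1015412927/86051840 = 11.80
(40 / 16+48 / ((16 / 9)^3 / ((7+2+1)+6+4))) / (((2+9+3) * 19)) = 0.65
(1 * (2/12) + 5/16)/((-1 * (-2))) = 23/96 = 0.24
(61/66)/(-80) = -61/5280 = -0.01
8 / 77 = 0.10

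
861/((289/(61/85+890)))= 65187171/24565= 2653.66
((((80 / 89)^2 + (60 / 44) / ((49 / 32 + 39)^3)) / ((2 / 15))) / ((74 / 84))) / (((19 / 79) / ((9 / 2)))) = 17201002311918230400 / 133643534106200789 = 128.71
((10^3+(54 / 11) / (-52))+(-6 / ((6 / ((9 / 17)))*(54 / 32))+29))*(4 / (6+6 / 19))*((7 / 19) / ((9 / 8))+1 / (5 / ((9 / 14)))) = 81901600819 / 275675400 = 297.09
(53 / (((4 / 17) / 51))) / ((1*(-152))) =-45951 / 608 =-75.58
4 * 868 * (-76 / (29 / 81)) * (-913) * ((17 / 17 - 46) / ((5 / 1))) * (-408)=71655870730752 / 29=2470892094163.86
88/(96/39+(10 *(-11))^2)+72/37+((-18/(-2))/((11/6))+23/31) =3773715845/496264461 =7.60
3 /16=0.19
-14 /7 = -2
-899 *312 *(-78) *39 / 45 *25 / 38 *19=237012360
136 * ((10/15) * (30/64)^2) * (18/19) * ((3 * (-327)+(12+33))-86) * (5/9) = -3257625/304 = -10715.87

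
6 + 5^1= 11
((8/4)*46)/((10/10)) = 92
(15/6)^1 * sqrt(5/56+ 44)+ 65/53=17.83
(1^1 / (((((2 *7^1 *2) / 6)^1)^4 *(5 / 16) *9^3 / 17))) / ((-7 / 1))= -17 / 756315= -0.00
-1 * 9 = -9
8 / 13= 0.62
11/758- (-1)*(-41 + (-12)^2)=78085/758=103.01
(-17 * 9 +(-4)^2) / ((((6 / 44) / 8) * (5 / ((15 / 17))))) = -24112 / 17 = -1418.35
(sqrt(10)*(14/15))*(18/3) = 28*sqrt(10)/5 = 17.71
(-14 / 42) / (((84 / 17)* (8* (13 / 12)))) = -17 / 2184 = -0.01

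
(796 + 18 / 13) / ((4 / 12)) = 31098 / 13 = 2392.15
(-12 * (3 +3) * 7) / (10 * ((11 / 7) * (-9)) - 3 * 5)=1176 / 365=3.22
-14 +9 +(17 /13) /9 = -568 /117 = -4.85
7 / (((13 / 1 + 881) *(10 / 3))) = 7 / 2980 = 0.00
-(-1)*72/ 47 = 72/ 47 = 1.53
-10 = -10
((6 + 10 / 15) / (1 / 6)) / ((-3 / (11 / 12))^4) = 73205 / 209952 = 0.35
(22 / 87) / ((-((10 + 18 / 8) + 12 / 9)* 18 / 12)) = -176 / 14181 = -0.01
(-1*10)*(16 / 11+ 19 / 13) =-4170 / 143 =-29.16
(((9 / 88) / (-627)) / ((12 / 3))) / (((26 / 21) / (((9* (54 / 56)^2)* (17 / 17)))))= -59049 / 214230016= -0.00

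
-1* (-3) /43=3 /43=0.07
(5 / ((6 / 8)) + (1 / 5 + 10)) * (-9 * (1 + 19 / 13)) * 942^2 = -21552296832 / 65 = -331573797.42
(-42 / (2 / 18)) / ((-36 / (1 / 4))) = 21 / 8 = 2.62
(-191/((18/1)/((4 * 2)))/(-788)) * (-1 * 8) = -0.86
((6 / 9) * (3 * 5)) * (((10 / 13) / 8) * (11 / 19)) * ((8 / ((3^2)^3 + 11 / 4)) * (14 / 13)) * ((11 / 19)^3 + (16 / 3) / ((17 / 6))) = 14914284000 / 1095904605991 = 0.01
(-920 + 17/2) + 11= -1801/2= -900.50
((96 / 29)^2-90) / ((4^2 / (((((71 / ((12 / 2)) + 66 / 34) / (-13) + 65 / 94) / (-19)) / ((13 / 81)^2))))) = -416873244465 / 112198338148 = -3.72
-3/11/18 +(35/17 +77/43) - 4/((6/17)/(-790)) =144049171/16082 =8957.17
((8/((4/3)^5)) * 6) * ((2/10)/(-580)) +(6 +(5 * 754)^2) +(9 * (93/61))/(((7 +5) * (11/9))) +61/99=15930372555199169/1120838400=14212907.55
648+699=1347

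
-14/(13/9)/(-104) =63/676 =0.09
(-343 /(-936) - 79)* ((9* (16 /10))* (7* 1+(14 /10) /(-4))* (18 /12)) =-29366799 /2600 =-11294.92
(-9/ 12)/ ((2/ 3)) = -9/ 8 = -1.12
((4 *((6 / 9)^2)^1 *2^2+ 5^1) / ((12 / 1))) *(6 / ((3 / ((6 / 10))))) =109 / 90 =1.21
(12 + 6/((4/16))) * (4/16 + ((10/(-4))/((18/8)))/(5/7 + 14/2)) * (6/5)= 206/45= 4.58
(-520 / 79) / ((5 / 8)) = -832 / 79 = -10.53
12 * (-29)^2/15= 3364/5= 672.80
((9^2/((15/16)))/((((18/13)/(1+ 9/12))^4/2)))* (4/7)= 9796423/38880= 251.97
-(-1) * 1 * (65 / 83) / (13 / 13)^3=65 / 83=0.78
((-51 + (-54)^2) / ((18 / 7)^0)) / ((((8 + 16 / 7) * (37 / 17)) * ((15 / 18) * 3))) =22729 / 444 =51.19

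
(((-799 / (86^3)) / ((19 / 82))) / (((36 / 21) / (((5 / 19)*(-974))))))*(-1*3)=-558377155 / 229616216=-2.43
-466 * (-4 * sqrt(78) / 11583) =1864 * sqrt(78) / 11583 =1.42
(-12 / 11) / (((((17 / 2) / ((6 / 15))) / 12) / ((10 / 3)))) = -2.05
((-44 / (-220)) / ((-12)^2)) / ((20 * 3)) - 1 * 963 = -41601599 / 43200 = -963.00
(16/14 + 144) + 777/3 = 2829/7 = 404.14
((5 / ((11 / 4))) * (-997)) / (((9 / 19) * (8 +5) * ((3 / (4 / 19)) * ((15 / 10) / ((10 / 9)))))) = -1595200 / 104247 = -15.30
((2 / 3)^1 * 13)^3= 17576 / 27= 650.96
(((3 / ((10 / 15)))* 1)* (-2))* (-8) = 72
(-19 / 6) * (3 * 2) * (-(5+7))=228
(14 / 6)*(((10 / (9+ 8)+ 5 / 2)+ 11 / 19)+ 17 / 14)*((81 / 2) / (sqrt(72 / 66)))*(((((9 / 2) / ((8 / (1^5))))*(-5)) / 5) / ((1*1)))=-893997*sqrt(33) / 20672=-248.43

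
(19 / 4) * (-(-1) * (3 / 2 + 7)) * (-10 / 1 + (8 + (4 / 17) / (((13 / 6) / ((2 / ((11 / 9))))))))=-42085 / 572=-73.58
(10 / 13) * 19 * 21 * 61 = 243390 / 13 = 18722.31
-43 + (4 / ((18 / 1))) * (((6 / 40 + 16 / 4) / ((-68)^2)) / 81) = -1449485197 / 33708960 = -43.00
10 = 10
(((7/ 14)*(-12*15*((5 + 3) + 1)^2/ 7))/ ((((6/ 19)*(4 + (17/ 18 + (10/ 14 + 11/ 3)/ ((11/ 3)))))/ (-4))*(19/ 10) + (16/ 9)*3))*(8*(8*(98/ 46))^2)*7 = -82805964595200/ 21567859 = -3839322.42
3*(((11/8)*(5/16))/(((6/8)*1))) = 1.72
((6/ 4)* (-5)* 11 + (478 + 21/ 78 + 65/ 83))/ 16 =53485/ 2158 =24.78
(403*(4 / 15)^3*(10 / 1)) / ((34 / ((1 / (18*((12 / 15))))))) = 3224 / 20655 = 0.16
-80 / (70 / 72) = -576 / 7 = -82.29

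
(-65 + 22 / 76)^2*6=25124.71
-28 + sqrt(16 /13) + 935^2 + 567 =4* sqrt(13) /13 + 874764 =874765.11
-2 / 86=-1 / 43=-0.02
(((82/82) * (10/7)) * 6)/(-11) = -60/77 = -0.78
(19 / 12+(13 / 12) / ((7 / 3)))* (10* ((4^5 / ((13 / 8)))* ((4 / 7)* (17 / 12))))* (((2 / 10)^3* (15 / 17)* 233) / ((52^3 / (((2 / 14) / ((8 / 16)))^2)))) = 10259456 / 1028624415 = 0.01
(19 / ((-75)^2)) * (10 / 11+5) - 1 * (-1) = 12622 / 12375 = 1.02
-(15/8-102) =801/8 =100.12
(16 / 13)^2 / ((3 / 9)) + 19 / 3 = 5515 / 507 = 10.88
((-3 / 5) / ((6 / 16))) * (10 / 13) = -16 / 13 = -1.23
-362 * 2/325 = -724/325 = -2.23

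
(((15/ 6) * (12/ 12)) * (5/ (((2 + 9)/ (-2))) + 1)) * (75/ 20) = 75/ 88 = 0.85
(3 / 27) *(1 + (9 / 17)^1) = 0.17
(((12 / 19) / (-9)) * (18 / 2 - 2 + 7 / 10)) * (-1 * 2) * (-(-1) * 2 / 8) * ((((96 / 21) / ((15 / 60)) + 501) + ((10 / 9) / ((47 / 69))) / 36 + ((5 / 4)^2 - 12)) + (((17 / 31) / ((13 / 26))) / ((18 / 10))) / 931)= 3280296864427 / 23858316720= 137.49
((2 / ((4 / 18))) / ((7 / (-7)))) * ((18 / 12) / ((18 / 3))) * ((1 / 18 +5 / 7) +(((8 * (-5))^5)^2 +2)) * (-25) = 33030144000000008725 / 56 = 589824000000000155.80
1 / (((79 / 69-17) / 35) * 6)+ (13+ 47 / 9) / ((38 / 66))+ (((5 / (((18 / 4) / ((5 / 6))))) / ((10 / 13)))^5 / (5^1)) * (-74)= -14597306958733 / 2386051047216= -6.12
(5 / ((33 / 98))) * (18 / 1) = 2940 / 11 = 267.27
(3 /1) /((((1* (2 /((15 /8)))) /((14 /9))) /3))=105 /8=13.12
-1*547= -547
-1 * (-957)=957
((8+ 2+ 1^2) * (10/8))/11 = 1.25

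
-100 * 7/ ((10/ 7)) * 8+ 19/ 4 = -15661/ 4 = -3915.25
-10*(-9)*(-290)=-26100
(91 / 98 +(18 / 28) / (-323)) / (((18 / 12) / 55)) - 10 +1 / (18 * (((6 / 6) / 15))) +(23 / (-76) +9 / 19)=677731 / 27132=24.98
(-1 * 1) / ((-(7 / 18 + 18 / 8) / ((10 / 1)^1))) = 72 / 19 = 3.79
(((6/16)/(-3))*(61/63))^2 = 3721/254016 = 0.01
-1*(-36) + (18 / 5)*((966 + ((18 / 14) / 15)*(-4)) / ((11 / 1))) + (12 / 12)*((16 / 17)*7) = 11735888 / 32725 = 358.62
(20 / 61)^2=400 / 3721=0.11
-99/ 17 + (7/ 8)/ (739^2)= -432527713/ 74272456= -5.82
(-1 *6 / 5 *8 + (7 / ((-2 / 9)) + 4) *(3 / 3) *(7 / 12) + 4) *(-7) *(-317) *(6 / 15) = -5762743 / 300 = -19209.14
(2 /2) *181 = 181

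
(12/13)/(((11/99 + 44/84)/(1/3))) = 63/130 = 0.48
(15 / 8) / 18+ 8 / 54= 109 / 432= 0.25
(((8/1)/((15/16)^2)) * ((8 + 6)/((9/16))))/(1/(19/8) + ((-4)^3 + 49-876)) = -0.25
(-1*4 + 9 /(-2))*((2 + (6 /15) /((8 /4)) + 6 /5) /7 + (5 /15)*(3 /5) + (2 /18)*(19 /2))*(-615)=764609 /84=9102.49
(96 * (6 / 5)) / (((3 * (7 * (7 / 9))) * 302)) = 864 / 36995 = 0.02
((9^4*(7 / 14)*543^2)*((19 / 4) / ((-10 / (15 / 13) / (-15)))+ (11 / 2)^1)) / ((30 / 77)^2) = 1818580839041043 / 20800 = 87431771107.74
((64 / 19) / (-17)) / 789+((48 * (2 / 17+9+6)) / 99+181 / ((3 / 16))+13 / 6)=5465512315 / 5606634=974.83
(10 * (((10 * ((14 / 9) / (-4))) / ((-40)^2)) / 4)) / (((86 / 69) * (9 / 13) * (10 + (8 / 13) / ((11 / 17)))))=-299299 / 465440256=-0.00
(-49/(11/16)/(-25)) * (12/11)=9408/3025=3.11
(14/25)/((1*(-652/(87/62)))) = -609/505300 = -0.00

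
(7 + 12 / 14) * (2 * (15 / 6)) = 275 / 7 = 39.29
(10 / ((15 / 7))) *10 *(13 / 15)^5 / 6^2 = 0.63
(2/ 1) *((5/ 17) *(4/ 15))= 8/ 51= 0.16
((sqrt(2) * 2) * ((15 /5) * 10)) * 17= 1020 * sqrt(2)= 1442.50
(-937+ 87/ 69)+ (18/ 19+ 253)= -297943/ 437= -681.79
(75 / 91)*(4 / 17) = 300 / 1547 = 0.19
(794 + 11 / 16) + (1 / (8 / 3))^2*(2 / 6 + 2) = 50881 / 64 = 795.02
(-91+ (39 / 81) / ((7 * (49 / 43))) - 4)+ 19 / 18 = -93.88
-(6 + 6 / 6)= -7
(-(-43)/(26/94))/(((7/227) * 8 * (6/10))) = 2293835/2184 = 1050.29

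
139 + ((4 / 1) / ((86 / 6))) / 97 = 579781 / 4171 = 139.00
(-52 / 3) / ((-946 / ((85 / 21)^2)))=187850 / 625779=0.30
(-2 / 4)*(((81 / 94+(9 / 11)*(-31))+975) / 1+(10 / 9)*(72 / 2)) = -1024175 / 2068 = -495.25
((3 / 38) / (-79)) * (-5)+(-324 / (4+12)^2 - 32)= -3195149 / 96064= -33.26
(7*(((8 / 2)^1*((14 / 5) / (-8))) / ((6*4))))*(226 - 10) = -441 / 5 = -88.20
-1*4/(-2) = 2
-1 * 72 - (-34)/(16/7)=-57.12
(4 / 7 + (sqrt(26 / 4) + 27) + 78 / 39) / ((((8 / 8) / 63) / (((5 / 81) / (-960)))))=-23 / 192-7 * sqrt(26) / 3456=-0.13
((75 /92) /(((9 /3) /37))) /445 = 185 /8188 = 0.02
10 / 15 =0.67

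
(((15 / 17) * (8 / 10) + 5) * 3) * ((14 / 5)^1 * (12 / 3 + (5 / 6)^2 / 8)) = 799183 / 4080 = 195.88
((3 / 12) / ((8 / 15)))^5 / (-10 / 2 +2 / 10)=-1265625 / 268435456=-0.00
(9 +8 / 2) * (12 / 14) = 78 / 7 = 11.14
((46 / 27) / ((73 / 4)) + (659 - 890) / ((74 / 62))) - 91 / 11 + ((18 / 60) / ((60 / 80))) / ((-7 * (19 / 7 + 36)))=-219266498444 / 1086976935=-201.72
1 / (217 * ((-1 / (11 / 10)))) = -0.01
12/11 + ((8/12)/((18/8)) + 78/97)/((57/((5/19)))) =34195034/31200147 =1.10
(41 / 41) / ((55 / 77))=7 / 5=1.40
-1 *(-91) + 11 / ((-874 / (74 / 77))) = 278332 / 3059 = 90.99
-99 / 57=-33 / 19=-1.74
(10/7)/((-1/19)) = -190/7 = -27.14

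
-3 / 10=-0.30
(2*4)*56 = 448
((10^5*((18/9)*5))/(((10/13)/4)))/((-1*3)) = -5200000/3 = -1733333.33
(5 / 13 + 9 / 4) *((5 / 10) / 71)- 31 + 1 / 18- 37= -4514083 / 66456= -67.93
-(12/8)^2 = -2.25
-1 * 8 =-8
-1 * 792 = -792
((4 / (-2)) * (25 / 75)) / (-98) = 1 / 147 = 0.01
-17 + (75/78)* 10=-96/13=-7.38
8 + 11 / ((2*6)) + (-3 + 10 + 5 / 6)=67 / 4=16.75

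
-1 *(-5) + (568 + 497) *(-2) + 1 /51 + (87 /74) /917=-2124.98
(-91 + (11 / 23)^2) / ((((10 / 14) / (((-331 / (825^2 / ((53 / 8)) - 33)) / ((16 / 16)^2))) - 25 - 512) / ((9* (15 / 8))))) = 132674814405 / 65709129824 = 2.02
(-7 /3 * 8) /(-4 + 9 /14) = 784 /141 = 5.56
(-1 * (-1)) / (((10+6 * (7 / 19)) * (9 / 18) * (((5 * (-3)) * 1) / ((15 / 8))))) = -19 / 928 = -0.02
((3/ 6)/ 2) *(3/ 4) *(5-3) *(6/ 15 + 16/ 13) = 159/ 260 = 0.61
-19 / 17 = -1.12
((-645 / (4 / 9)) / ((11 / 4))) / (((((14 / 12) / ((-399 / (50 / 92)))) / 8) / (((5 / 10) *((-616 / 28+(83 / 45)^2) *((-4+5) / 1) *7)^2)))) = 22513508429.04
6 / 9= 2 / 3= 0.67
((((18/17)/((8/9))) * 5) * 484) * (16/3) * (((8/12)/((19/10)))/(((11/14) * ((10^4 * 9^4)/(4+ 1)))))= 0.00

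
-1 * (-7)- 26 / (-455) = 247 / 35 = 7.06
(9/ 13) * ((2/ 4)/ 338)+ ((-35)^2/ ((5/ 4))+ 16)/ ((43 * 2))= 4376811/ 377884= 11.58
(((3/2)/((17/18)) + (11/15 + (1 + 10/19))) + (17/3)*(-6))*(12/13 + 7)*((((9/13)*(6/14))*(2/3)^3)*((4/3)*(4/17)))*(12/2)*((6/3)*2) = -15408088064/97437795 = -158.13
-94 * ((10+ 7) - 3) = -1316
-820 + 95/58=-47465/58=-818.36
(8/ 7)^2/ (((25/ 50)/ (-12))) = -1536/ 49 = -31.35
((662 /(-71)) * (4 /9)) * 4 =-16.58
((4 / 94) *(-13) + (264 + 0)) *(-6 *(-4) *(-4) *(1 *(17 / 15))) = -6735808 / 235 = -28663.01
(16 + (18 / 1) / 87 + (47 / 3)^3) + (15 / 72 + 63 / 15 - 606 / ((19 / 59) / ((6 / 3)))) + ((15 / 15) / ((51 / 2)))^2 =17599228999 / 171978120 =102.33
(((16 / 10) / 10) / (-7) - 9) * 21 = -4737 / 25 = -189.48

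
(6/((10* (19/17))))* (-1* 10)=-102/19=-5.37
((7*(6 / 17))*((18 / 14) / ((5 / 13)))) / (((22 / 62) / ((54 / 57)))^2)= 218577528 / 3712885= 58.87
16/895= 0.02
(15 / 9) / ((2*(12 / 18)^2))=15 / 8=1.88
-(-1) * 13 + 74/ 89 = 1231/ 89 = 13.83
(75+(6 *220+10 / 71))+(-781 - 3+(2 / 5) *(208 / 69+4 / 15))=75010219 / 122475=612.45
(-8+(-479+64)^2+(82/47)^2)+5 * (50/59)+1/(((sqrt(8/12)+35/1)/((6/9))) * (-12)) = sqrt(6)/66114+494668531070549/2872234578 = 172224.28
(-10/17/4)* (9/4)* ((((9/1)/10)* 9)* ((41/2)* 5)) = -149445/544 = -274.72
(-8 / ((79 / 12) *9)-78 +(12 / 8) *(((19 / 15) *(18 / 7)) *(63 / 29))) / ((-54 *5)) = 2320367 / 9278550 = 0.25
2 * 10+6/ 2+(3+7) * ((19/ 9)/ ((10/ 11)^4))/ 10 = 2348179/ 90000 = 26.09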